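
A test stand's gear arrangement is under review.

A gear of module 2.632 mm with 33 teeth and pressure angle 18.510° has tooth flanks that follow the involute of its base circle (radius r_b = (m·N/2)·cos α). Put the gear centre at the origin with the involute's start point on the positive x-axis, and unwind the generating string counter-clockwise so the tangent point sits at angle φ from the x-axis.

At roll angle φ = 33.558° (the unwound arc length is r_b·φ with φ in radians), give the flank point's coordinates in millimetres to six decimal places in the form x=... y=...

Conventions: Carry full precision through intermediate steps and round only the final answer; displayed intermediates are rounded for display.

recognized (one wheel, involute flank): single-mesh tooth geometry, m = 2.632, N = 33
pitch radius r_p = m·N/2 = 2.632·33/2 = 43.428000
base radius r_b = r_p·cos α = 43.428000·cos 18.510° = 41.181394
roll angle φ = 33.558° = 0.58569759 rad
x = r_b·(cos φ + φ·sin φ) = 47.650541
y = r_b·(sin φ − φ·cos φ) = 2.664577

x=47.650541 y=2.664577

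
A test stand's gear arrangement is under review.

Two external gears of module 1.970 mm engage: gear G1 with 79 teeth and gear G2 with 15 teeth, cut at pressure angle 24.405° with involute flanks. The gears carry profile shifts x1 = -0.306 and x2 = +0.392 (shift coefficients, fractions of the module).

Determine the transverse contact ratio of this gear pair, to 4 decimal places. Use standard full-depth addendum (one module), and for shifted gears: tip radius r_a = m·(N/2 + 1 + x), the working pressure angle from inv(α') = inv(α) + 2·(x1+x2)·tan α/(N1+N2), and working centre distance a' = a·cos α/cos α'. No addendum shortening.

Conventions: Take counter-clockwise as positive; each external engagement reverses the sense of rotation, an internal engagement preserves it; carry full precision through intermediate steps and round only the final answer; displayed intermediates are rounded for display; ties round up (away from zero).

1.3993

recognized (one external pair, fixed centres): single-mesh tooth geometry, m = 1.970, N1 = 79, N2 = 15
base radii: r_b1 = 70.862044, r_b2 = 13.454818
tip radii: r_a1 = 79.182180, r_a2 = 17.517240
inv(α') = inv(24.405°) + 2·(-0.306+0.392)·tan α/(79+15) = 0.02860796  ⇒  α' = 24.63363°
a' = a·cos α / cos α' = 92.5900·cos 24.405°/cos 24.63363° = 92.758677
action lengths: √(r_a1²−r_b1²) = 35.332540, √(r_a2²−r_b2²) = 11.217021
base pitch p_b = π·m·cos α = 5.635941
CR = (35.332540 + 11.217021 − 92.758677·sin 24.63363°)/5.635941 = 1.399307
contact ratio ≈ 1.3993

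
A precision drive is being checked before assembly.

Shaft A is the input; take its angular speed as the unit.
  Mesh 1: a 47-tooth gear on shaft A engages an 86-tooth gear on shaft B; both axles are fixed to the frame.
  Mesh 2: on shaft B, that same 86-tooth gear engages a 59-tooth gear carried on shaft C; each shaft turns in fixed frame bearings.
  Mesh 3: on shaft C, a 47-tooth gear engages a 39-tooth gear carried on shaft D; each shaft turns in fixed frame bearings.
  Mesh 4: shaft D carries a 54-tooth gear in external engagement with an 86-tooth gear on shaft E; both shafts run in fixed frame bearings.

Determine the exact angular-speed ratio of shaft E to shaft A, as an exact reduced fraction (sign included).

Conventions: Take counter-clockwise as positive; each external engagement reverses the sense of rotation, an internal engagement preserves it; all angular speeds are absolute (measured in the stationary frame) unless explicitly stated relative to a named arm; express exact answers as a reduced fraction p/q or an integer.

class = fixed-axis compound train [4 meshes; 4 ratios multiply, 4 sense flips]
mesh 1 [47T→86T]: running ratio 47/86, sense −
mesh 2 [86T→59T]: running ratio 47/59, sense +
mesh 3 [47T→39T]: running ratio 2209/2301, sense −
mesh 4 [54T→86T]: running ratio 19881/32981, sense +
ω_out/ω_in = 19881/32981

19881/32981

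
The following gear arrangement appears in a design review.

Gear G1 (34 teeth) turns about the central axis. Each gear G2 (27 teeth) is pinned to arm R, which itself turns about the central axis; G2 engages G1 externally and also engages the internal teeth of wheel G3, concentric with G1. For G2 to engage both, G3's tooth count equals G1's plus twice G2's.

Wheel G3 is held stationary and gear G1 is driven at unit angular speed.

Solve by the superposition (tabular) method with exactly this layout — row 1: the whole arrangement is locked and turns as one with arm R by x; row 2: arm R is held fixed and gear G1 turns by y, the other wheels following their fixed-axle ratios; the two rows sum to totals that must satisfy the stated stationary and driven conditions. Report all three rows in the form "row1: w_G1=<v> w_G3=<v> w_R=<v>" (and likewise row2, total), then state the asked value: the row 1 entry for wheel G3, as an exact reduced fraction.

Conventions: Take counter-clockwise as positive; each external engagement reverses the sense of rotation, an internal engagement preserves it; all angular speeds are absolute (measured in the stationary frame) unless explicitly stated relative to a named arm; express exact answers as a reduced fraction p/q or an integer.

row1: w_G1=17/61 w_G3=17/61 w_R=17/61
row2: w_G1=44/61 w_G3=-17/61 w_R=0
total: w_G1=1 w_G3=0 w_R=17/61
asked value: 17/61

recognized (axles ride arm R): planetary set, 34/27/88 teeth
row 1: whole set turns with the arm by x
row 2 (arm held, sun turns y): ω_ring = −(34/88)·y, ω_arm = 0
boundary: total ω_ring = x − (34/88)·y = 0 and total ω_sun = x + y = 1  ⇒  y = 44/61, x = 17/61
row 2 ring = −(34/88)·44/61 = -17/61
totals (row 1 + row 2): sun 17/61 + 44/61 = 1, ring 17/61 + (-17/61) = 0, arm 17/61 + 0 = 17/61
asked cell (row1, ring) = 17/61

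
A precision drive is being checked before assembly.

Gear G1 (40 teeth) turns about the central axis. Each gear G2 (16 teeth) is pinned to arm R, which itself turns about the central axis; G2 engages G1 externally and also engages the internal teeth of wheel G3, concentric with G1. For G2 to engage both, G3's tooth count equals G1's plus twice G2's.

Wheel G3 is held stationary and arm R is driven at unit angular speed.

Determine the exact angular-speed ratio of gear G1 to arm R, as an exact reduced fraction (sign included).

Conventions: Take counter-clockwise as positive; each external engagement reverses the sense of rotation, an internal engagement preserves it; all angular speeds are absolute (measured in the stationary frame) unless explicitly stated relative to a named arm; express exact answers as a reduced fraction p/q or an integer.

class = planetary set [G3 = 40+2·16 = 72; Willis about the carrier]
ring teeth: 40 + 2·16 = 72
40(ω_sun−ω_arm) = −72(ω_ring−ω_arm),  ω_ring = 0, ω_arm = 1
ω_sun = 1 − (72/40)(0−1) = 14/5
ω_out/ω_in = 14/5

14/5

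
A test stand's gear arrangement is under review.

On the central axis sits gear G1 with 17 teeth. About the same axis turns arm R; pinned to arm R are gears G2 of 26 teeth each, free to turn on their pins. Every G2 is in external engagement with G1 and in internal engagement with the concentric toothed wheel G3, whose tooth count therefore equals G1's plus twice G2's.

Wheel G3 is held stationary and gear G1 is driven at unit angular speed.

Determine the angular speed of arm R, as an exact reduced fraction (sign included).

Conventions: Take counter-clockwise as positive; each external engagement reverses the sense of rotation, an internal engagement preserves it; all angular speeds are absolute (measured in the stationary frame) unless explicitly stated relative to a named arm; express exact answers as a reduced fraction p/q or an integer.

planetary set (17T centre, 26T on arm, 69T internal) — Willis relation
ring teeth: 17 + 2·26 = 69
17(ω_sun−ω_arm) = −69(ω_ring−ω_arm),  ω_ring = 0, ω_sun = 1
17(1−ω_arm) = −69(0−ω_arm)  ⇒  86·ω_arm = 17  ⇒  ω_arm = 17/86
exact speed ratio = 17/86

17/86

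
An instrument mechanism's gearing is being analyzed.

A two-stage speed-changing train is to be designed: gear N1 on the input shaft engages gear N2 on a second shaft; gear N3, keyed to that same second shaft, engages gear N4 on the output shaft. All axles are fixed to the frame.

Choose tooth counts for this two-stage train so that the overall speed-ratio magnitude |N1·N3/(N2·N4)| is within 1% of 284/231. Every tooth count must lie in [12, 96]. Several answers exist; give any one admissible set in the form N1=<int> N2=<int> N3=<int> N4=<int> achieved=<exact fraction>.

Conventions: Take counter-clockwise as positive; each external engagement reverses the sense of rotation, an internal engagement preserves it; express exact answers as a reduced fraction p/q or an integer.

N1=12 N2=21 N3=71 N4=33 achieved=284/231

class = fixed-axis compound train [2-stage, 284/231 wanted]
target = 284/231 in lowest terms: an exact hit needs N1·N3 = k·284 and N2·N4 = k·231 for one integer k, every count in [12, 96]; additionally prefer no 1:1 stage (N1 ≠ N2, N3 ≠ N4)
k = 1…2: no 1:1-free in-range split of k·284 and k·231 into factor pairs; take k = 3
k = 3: N1·N3 = 852 = 12·71, N2·N4 = 693 = 21·33
achieved = 12·71/(21·33) = 284/231; |achieved − target| = 0 ≤ 71/5775 ✓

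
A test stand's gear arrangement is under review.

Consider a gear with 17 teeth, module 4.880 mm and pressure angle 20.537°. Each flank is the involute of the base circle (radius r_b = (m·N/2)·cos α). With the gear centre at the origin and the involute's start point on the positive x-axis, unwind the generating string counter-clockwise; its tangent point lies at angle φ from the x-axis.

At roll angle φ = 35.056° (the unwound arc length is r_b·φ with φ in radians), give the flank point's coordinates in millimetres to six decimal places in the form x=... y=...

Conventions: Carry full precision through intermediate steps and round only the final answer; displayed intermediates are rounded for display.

class = single-mesh tooth geometry [base-circle involute, m = 4.880, 17T]
pitch radius r_p = m·N/2 = 4.880·17/2 = 41.480000
base radius r_b = r_p·cos α = 41.480000·cos 20.537° = 38.843773
roll angle φ = 35.056° = 0.61184262 rad
x = r_b·(cos φ + φ·sin φ) = 45.447963
y = r_b·(sin φ − φ·cos φ) = 2.856101

x=45.447963 y=2.856101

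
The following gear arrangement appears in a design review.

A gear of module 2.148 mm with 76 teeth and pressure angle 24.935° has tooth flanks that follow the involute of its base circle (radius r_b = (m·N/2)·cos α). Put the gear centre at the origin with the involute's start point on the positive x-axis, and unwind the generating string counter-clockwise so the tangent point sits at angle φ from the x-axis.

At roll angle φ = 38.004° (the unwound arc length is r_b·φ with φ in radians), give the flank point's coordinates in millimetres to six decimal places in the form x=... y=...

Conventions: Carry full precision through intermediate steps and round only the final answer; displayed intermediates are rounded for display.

recognized (one wheel, involute flank): single-mesh tooth geometry, m = 2.148, N = 76
pitch radius r_p = m·N/2 = 2.148·76/2 = 81.624000
base radius r_b = r_p·cos α = 81.624000·cos 24.935° = 74.015553
roll angle φ = 38.004° = 0.66329493 rad
x = r_b·(cos φ + φ·sin φ) = 88.549943
y = r_b·(sin φ − φ·cos φ) = 6.887996

x=88.549943 y=6.887996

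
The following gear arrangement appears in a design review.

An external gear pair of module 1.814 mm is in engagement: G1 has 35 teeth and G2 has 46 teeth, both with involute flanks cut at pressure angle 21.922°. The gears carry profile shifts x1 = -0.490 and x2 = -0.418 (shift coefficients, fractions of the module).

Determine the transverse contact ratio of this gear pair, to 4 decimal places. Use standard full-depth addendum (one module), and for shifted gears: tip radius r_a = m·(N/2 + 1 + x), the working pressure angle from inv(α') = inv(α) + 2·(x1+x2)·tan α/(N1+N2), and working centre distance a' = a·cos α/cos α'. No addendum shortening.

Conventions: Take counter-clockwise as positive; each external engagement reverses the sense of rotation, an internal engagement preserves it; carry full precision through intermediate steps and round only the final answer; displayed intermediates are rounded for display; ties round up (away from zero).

topology: single-mesh involute geometry — m = 1.814, 35T/46T pair
base radii: r_b1 = 29.449613, r_b2 = 38.705206
tip radii: r_a1 = 32.670140, r_a2 = 42.777748
inv(α') = inv(21.922°) + 2·(-0.490-0.418)·tan α/(35+46) = 0.01080975  ⇒  α' = 18.02672°
a' = a·cos α / cos α' = 73.4670·cos 21.922°/cos 18.02672° = 71.673088
action lengths: √(r_a1²−r_b1²) = 14.144198, √(r_a2²−r_b2²) = 18.216552
base pitch p_b = π·m·cos α = 5.286782
CR = (14.144198 + 18.216552 − 71.673088·sin 18.02672°)/5.286782 = 1.925700
contact ratio ≈ 1.9257

1.9257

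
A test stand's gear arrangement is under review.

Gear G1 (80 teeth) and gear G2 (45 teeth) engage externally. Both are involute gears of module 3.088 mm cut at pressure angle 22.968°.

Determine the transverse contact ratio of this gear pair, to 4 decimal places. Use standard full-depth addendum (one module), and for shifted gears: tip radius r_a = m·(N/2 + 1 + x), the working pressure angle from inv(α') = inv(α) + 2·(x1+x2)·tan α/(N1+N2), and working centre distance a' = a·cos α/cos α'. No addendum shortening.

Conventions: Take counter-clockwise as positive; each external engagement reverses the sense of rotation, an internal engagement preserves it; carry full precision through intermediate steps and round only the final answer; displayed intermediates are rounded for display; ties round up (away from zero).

1.6330

single-mesh involute tooth geometry (80T engaging 45T at module 3.088)
base radii: r_b1 = 113.727697, r_b2 = 63.971830
tip radii: r_a1 = 126.608000, r_a2 = 72.568000
no profile shift: α' = α, a' = a
action lengths: √(r_a1²−r_b1²) = 55.638086, √(r_a2²−r_b2²) = 34.259592
base pitch p_b = π·m·cos α = 8.932152
CR = (55.638086 + 34.259592 − 193.000000·sin 22.96800°)/8.932152 = 1.632955
contact ratio ≈ 1.6330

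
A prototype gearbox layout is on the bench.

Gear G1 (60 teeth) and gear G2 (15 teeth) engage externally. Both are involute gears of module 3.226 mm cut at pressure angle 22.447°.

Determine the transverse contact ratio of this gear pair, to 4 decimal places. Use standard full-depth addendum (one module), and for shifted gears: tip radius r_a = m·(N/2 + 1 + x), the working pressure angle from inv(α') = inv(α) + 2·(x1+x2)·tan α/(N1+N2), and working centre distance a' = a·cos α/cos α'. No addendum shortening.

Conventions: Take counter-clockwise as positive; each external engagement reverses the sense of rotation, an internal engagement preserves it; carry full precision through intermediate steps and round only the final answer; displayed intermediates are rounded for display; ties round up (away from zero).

1.5378

single-mesh involute tooth geometry (60T engaging 15T at module 3.226)
base radii: r_b1 = 89.447282, r_b2 = 22.361821
tip radii: r_a1 = 100.006000, r_a2 = 27.421000
no profile shift: α' = α, a' = a
action lengths: √(r_a1²−r_b1²) = 44.725650, √(r_a2²−r_b2²) = 15.870105
base pitch p_b = π·m·cos α = 9.366897
CR = (44.725650 + 15.870105 − 120.975000·sin 22.44700°)/9.366897 = 1.537759
contact ratio ≈ 1.5378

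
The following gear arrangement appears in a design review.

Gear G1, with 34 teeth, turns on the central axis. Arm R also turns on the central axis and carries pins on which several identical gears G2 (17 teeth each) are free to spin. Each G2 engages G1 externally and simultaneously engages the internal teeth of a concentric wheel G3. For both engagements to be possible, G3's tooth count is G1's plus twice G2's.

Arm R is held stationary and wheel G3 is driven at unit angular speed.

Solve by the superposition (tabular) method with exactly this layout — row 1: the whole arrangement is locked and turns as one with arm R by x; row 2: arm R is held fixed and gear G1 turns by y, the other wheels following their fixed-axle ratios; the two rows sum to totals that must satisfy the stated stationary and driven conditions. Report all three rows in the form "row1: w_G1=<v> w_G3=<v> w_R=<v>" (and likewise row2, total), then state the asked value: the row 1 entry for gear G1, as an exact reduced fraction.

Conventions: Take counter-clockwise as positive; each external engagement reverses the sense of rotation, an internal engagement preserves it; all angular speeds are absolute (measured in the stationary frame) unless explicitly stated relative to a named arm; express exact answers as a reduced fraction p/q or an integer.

recognized (axles ride arm R): planetary set, 34/17/68 teeth
superposition row 1 [locked train]: every member turns x
row 2 — arm fixed, fixed-axis ratios: sun y, ring −(34/68)·y, arm 0
boundary: total ω_arm = x = 0 and total ω_ring = x − (34/68)·y = 1  ⇒  y = -2, x = 0
row 2 ring = −(34/68)·(-2) = 1
totals (row 1 + row 2): sun 0 + (-2) = -2, ring 0 + 1 = 1, arm 0 + 0 = 0
asked cell (row1, sun) = 0

row1: w_G1=0 w_G3=0 w_R=0
row2: w_G1=-2 w_G3=1 w_R=0
total: w_G1=-2 w_G3=1 w_R=0
asked value: 0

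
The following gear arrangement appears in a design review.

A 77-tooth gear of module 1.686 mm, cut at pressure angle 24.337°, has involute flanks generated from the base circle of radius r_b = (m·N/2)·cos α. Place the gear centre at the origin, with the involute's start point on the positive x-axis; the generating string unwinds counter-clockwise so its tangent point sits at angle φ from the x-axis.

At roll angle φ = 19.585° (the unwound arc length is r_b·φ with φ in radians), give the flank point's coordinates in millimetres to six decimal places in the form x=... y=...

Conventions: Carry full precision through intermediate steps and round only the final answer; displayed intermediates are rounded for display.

class = single-mesh tooth geometry [base-circle involute, m = 1.686, 77T]
pitch radius r_p = m·N/2 = 1.686·77/2 = 64.911000
base radius r_b = r_p·cos α = 64.911000·cos 24.337° = 59.142836
roll angle φ = 19.585° = 0.34182273 rad
x = r_b·(cos φ + φ·sin φ) = 62.497767
y = r_b·(sin φ − φ·cos φ) = 0.778217

x=62.497767 y=0.778217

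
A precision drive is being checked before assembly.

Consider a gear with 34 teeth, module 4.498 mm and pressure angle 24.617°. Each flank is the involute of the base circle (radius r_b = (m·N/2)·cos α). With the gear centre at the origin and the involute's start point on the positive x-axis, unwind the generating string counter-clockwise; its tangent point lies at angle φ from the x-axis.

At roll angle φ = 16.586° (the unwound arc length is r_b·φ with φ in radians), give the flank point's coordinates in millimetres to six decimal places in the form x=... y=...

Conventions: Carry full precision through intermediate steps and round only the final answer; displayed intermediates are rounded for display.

topology: single-mesh involute geometry — m = 4.498, N = 34
pitch radius r_p = m·N/2 = 4.498·34/2 = 76.466000
base radius r_b = r_p·cos α = 76.466000·cos 24.617° = 69.516201
roll angle φ = 16.586° = 0.28948031 rad
x = r_b·(cos φ + φ·sin φ) = 72.368153
y = r_b·(sin φ − φ·cos φ) = 0.557414

x=72.368153 y=0.557414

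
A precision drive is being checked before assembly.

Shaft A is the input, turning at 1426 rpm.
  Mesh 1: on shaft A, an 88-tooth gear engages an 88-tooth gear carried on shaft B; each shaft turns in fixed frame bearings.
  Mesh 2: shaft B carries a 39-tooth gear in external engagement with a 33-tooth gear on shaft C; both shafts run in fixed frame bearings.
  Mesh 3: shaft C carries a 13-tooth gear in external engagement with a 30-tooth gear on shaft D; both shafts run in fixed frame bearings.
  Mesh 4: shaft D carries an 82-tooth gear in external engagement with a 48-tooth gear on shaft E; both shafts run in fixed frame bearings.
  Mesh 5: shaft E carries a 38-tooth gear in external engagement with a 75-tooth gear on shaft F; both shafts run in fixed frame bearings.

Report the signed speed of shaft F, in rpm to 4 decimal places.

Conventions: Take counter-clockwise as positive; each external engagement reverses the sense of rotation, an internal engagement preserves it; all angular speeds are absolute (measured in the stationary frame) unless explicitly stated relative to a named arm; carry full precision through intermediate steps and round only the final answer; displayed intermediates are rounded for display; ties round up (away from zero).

-632.1021 rpm

recognized (6 fixed axles, 5 meshes): fixed-axis compound train
mesh 1 [88T→88T]: ω = 1426.0000×88/88 = 1426.0000 rpm, sense flips to −
mesh 2 [39T→33T]: ω = 1426.0000×39/33 = 1685.2727 rpm, sense flips to +
mesh 3 [13T→30T]: ω = 1685.2727×13/30 = 730.2848 rpm, sense flips to −
mesh 4 [82T→48T]: ω = 730.2848×82/48 = 1247.5699 rpm, sense flips to +
mesh 5 [38T→75T]: ω = 1247.5699×38/75 = 632.1021 rpm, sense flips to −
signed output speed = -632.1021 rpm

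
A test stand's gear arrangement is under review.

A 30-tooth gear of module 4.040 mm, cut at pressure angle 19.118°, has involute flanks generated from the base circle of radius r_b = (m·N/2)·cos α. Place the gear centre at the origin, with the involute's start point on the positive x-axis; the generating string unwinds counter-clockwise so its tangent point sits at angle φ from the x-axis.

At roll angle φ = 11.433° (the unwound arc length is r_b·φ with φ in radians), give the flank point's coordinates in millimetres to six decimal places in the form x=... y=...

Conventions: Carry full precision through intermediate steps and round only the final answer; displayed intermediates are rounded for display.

x=58.386281 y=0.151041

recognized (one wheel, involute flank): single-mesh tooth geometry, m = 4.040, N = 30
pitch radius r_p = m·N/2 = 4.040·30/2 = 60.600000
base radius r_b = r_p·cos α = 60.600000·cos 19.118° = 57.257672
roll angle φ = 11.433° = 0.19954349 rad
x = r_b·(cos φ + φ·sin φ) = 58.386281
y = r_b·(sin φ − φ·cos φ) = 0.151041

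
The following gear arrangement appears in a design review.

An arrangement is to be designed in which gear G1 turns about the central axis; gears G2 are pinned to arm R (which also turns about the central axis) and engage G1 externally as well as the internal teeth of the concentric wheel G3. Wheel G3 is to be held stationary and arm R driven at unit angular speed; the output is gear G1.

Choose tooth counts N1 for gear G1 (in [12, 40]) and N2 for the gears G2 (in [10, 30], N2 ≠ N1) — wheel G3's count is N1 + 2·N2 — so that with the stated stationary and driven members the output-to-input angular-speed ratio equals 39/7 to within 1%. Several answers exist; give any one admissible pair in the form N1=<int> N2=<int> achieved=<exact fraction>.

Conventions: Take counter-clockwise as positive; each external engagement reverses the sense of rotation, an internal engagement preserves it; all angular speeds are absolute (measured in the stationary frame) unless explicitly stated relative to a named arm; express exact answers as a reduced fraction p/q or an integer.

N1=14 N2=25 achieved=39/7

design class (target 39/7): planetary set
Willis with ω_ring = 0: ω_sun/ω_arm = (N1+N3)/N1; set equal to 39/7  ⇒  N3/N1 = 39/7 − 1 = 32/7
N3 = N1 + 2·N2  ⇒  N2/N1 = (N3/N1 − 1)/2 = (32/7 − 1)/2 = 25/14
smallest multiple with N1 ≥ 12 and N2 ≥ 10: k = 1  ⇒  N1 = 1·14 = 14, N2 = 1·25 = 25 (N1 ≤ 40, N2 ≤ 30, N2 ≠ N1 ✓), N3 = 14 + 2·25 = 64
check: (N1+N3)/N1 with N1 = 14, N3 = 64 gives 39/7; |achieved − target| = 0 ≤ 39/700 ✓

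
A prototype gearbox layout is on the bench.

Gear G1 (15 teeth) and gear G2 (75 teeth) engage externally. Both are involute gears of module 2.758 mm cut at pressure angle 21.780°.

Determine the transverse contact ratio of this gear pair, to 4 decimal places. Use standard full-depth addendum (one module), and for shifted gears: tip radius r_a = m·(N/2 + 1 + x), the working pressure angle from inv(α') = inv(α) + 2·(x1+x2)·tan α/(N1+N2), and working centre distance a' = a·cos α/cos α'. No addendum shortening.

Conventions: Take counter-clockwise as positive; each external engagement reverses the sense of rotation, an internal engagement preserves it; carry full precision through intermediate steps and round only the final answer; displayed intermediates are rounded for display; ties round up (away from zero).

topology: single-mesh involute geometry — m = 2.758, 15T/75T pair
base radii: r_b1 = 19.208410, r_b2 = 96.042048
tip radii: r_a1 = 23.443000, r_a2 = 106.183000
no profile shift: α' = α, a' = a
action lengths: √(r_a1²−r_b1²) = 13.439168, √(r_a2²−r_b2²) = 45.285257
base pitch p_b = π·m·cos α = 8.046000
CR = (13.439168 + 45.285257 − 124.110000·sin 21.78000°)/8.046000 = 1.575216
contact ratio ≈ 1.5752

1.5752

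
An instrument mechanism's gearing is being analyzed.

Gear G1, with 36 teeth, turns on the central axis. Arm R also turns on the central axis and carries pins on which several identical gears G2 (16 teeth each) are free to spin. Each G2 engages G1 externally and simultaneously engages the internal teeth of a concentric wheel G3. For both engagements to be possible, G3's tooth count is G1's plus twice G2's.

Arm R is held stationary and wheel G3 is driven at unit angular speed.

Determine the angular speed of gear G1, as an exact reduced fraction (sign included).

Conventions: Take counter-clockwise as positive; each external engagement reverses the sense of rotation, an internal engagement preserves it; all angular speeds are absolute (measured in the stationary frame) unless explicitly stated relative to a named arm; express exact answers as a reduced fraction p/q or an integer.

topology: planetary set — G1 36T / G2 16T / G3 68T, arm = carrier (Willis)
ring teeth: 36 + 2·16 = 68
36(ω_sun−ω_arm) = −68(ω_ring−ω_arm),  ω_arm = 0, ω_ring = 1
ω_sun = 0 − (68/36)(1−0) = -17/9
exact speed ratio = -17/9

-17/9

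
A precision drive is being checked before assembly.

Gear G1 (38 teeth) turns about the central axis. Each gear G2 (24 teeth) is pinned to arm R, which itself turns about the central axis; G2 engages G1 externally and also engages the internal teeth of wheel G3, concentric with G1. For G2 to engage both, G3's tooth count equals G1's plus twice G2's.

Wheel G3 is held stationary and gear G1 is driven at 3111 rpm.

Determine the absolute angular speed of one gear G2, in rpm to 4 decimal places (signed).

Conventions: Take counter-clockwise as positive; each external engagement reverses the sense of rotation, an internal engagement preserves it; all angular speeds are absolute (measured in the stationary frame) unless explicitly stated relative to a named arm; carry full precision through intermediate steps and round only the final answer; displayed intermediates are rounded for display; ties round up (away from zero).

planetary set (38T centre, 24T on arm, 86T internal) — Willis relation
normalise by the input: solve with ω_sun = 1, then scale by 3111 rpm
ring teeth: 38 + 2·24 = 86
38(ω_sun−ω_arm) = −86(ω_ring−ω_arm),  ω_ring = 0, ω_sun = 1
38(1−ω_arm) = −86(0−ω_arm)  ⇒  124·ω_arm = 38  ⇒  ω_arm = 19/62
sun–planet mesh: 38·(1−19/62) = −24·(ω_p−ω_arm)  ⇒  ω_p−ω_arm = -817/744
ω_p = 19/62 − 817/744 = -19/24
scale: ω_p = -19/24 × 3111 rpm = -2462.8750 rpm

-2462.8750 rpm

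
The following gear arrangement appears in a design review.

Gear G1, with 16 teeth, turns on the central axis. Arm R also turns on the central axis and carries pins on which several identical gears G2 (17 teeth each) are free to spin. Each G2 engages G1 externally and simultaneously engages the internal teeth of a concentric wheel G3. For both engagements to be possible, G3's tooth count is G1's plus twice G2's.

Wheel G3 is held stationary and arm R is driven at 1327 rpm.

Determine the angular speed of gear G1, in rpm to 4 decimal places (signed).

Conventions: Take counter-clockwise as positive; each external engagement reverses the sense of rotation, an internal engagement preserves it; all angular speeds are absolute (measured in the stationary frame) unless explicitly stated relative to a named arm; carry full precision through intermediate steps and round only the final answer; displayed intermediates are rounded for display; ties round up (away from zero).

planetary set (16T centre, 17T on arm, 50T internal) — Willis relation
normalise by the input: solve with ω_arm = 1, then scale by 1327 rpm
ring teeth: 16 + 2·17 = 50
16(ω_sun−ω_arm) = −50(ω_ring−ω_arm),  ω_ring = 0, ω_arm = 1
ω_sun = 1 − (50/16)(0−1) = 33/8
scale: ω_sun = 33/8 × 1327 rpm = +5473.8750 rpm

+5473.8750 rpm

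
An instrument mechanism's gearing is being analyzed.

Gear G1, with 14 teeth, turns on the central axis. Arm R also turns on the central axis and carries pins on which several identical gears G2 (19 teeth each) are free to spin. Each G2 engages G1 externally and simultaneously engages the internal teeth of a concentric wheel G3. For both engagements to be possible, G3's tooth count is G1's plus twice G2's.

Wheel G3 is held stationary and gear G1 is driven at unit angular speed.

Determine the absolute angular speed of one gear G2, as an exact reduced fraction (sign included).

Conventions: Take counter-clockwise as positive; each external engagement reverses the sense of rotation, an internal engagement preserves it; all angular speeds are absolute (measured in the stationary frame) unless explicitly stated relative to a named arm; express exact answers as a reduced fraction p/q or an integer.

-7/19

class = planetary set [G3 = 14+2·19 = 52; Willis about the carrier]
ring teeth: 14 + 2·19 = 52
14(ω_sun−ω_arm) = −52(ω_ring−ω_arm),  ω_ring = 0, ω_sun = 1
14(1−ω_arm) = −52(0−ω_arm)  ⇒  66·ω_arm = 14  ⇒  ω_arm = 7/33
sun–planet mesh: 14·(1−7/33) = −19·(ω_p−ω_arm)  ⇒  ω_p−ω_arm = -364/627
ω_p = 7/33 − 364/627 = -7/19
exact speed ratio = -7/19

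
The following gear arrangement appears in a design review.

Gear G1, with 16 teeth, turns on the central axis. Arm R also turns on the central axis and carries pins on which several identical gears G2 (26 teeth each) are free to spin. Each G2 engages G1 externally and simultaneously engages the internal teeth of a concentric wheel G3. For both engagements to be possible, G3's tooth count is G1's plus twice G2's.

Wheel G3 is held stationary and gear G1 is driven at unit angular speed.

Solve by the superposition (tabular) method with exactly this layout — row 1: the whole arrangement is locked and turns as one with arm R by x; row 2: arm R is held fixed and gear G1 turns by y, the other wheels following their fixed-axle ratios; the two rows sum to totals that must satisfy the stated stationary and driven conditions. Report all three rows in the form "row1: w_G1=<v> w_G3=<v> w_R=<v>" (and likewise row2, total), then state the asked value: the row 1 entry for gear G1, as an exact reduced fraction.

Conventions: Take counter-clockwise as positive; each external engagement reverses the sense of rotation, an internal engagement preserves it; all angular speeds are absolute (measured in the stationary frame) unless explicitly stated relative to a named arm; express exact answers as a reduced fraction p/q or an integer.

recognized (axles ride arm R): planetary set, 16/26/68 teeth
row 1: whole set turns with the arm by x
superposition row 2 [arm held]: sun y, ring −(16/68)·y, arm 0
boundary: total ω_ring = x − (16/68)·y = 0 and total ω_sun = x + y = 1  ⇒  y = 17/21, x = 4/21
row 2 ring = −(16/68)·17/21 = -4/21
totals (row 1 + row 2): sun 4/21 + 17/21 = 1, ring 4/21 + (-4/21) = 0, arm 4/21 + 0 = 4/21
asked cell (row1, sun) = 4/21

row1: w_G1=4/21 w_G3=4/21 w_R=4/21
row2: w_G1=17/21 w_G3=-4/21 w_R=0
total: w_G1=1 w_G3=0 w_R=4/21
asked value: 4/21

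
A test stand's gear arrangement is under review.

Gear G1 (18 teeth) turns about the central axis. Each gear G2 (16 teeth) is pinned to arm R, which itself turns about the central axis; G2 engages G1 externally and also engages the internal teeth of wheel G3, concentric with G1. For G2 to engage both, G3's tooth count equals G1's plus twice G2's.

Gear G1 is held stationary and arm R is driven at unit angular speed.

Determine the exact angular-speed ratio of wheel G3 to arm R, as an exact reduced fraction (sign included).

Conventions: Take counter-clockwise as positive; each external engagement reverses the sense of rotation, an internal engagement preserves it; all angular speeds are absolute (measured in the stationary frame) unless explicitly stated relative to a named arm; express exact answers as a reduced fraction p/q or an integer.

topology: planetary set — G1 18T / G2 16T / G3 50T, arm = carrier (Willis)
ring teeth: 18 + 2·16 = 50
18(ω_sun−ω_arm) = −50(ω_ring−ω_arm),  ω_sun = 0, ω_arm = 1
ω_ring = 1 − (18/50)(0−1) = 34/25
ω_out/ω_in = 34/25

34/25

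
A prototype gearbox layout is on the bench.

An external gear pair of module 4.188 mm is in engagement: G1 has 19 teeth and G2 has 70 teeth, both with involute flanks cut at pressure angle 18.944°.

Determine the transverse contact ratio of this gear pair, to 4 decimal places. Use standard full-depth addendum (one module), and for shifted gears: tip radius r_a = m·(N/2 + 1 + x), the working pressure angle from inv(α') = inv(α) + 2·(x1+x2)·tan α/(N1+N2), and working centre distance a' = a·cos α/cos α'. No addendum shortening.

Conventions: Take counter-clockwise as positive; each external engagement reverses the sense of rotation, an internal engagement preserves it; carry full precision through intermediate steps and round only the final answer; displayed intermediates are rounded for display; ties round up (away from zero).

1.7270

single-mesh involute tooth geometry (19T engaging 70T at module 4.188)
base radii: r_b1 = 37.631044, r_b2 = 138.640689
tip radii: r_a1 = 43.974000, r_a2 = 150.768000
no profile shift: α' = α, a' = a
action lengths: √(r_a1²−r_b1²) = 22.751202, √(r_a2²−r_b2²) = 59.243136
base pitch p_b = π·m·cos α = 12.444359
CR = (22.751202 + 59.243136 − 186.366000·sin 18.94400°)/12.444359 = 1.727028
contact ratio ≈ 1.7270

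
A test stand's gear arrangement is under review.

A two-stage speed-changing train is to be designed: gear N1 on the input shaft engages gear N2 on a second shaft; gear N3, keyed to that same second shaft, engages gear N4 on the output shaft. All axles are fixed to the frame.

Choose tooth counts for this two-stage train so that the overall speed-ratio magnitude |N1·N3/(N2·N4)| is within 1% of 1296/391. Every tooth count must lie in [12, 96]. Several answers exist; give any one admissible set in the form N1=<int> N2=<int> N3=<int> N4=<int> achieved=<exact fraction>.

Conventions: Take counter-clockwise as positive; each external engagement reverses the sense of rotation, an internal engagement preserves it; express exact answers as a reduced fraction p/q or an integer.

N1=16 N2=17 N3=81 N4=23 achieved=1296/391

class = fixed-axis compound train [2-stage, 1296/391 wanted]
target = 1296/391 in lowest terms: an exact hit needs N1·N3 = k·1296 and N2·N4 = k·391 for one integer k, every count in [12, 96]; additionally prefer no 1:1 stage (N1 ≠ N2, N3 ≠ N4)
k = 1: N1·N3 = 1296 = 16·81, N2·N4 = 391 = 17·23
achieved = 16·81/(17·23) = 1296/391; |achieved − target| = 0 ≤ 324/9775 ✓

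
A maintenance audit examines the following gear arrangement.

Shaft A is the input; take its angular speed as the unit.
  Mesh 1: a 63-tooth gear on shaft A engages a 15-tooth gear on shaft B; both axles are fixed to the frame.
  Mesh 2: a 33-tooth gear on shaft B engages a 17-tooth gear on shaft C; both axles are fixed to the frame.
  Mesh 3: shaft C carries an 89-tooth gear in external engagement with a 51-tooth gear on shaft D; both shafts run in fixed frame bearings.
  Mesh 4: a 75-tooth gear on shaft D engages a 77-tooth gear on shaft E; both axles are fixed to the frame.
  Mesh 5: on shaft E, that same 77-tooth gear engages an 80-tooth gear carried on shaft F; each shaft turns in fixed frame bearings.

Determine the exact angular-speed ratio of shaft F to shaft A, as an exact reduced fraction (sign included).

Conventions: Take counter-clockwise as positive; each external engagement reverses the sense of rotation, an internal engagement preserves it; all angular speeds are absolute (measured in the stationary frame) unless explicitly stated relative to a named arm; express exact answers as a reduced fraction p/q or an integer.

class = fixed-axis compound train [5 meshes; 5 ratios multiply, 5 sense flips]
mesh 1 [63T→15T]: running ratio 21/5, sense −
mesh 2 [33T→17T]: running ratio 693/85, sense +
mesh 3 [89T→51T]: running ratio 20559/1445, sense −
mesh 4 [75T→77T]: running ratio 4005/289, sense +
mesh 5 [77T→80T]: running ratio 61677/4624, sense −
ω_out/ω_in = -61677/4624

-61677/4624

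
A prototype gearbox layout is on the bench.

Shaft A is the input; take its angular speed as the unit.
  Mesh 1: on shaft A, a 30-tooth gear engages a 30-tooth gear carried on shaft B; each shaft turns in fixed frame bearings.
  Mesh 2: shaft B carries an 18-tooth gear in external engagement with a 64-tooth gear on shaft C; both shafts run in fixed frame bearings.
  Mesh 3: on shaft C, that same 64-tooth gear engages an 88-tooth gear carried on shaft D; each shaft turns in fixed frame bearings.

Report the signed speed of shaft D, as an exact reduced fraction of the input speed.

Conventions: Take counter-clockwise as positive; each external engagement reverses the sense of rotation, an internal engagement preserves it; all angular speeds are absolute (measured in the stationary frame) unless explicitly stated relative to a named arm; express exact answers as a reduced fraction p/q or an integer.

3-mesh fixed-axis compound train (all bearings frame-fixed)
mesh 1 [30T→30T]: |ω|/ω_in = 1×30/30 = 1, sense flips to −
mesh 2 [18T→64T]: |ω|/ω_in = 1×18/64 = 9/32, sense flips to +
mesh 3 [64T→88T]: |ω|/ω_in = (9/32)×64/88 = 9/44, sense flips to −
signed output speed (× input speed) = -9/44

-9/44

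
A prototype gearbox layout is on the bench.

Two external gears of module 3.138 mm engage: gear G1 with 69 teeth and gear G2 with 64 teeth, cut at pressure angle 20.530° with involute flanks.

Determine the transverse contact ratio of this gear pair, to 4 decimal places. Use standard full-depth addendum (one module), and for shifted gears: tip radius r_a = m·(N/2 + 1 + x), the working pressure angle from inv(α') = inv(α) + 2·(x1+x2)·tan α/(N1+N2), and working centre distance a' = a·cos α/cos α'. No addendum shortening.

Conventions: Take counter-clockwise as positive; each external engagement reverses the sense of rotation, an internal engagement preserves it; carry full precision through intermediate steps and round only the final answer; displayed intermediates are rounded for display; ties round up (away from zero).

topology: single-mesh involute geometry — m = 3.138, 69T/64T pair
base radii: r_b1 = 101.385202, r_b2 = 94.038449
tip radii: r_a1 = 111.399000, r_a2 = 103.554000
no profile shift: α' = α, a' = a
action lengths: √(r_a1²−r_b1²) = 46.160350, √(r_a2²−r_b2²) = 43.361286
base pitch p_b = π·m·cos α = 9.232203
CR = (46.160350 + 43.361286 − 208.677000·sin 20.53000°)/9.232203 = 1.769792
contact ratio ≈ 1.7698

1.7698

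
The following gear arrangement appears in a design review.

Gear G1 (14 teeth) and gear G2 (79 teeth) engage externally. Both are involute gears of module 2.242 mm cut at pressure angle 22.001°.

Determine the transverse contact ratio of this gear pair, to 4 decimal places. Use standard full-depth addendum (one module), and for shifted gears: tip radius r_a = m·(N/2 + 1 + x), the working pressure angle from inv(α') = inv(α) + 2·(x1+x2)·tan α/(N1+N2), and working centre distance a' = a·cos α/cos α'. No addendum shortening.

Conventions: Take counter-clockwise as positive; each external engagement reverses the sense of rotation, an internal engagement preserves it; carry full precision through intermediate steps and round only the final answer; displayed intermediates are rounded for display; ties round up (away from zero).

1.5614

topology: single-mesh involute geometry — m = 2.242, 14T/79T pair
base radii: r_b1 = 14.551121, r_b2 = 82.109896
tip radii: r_a1 = 17.936000, r_a2 = 90.801000
no profile shift: α' = α, a' = a
action lengths: √(r_a1²−r_b1²) = 10.486419, √(r_a2²−r_b2²) = 38.765791
base pitch p_b = π·m·cos α = 6.530528
CR = (10.486419 + 38.765791 − 104.253000·sin 22.00100°)/6.530528 = 1.561384
contact ratio ≈ 1.5614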